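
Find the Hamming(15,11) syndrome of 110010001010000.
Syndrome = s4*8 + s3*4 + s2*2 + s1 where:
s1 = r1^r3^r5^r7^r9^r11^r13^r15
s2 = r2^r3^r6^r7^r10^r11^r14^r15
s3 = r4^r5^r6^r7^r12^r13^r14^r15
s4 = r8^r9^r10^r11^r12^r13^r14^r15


s1=0, s2=0, s3=1, s4=0

Syndrome = 4 (error at position 4)


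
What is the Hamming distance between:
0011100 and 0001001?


XOR: 0010101
Count of 1s: 3

3


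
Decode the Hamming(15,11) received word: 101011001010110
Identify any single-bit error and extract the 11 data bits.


Syndrome = 0: no error detected

Data: 11101010110 (no errors)


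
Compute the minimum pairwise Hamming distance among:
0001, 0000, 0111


Comparing all pairs, minimum distance: 1
Can detect 0 errors, correct 0 errors

1


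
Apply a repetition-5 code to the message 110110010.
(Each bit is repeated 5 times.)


Each bit -> 5 copies

111111111100000111111111100000000001111100000


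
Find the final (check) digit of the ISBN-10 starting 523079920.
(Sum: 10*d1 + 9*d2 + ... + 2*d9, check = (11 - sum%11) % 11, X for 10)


Weighted sum: 221
221 mod 11 = 1

Check digit: X


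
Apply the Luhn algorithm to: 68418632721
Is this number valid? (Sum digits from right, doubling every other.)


Luhn sum = 49
49 mod 10 = 9

Invalid (Luhn sum mod 10 = 9)


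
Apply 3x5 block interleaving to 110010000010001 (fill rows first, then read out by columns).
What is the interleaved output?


Matrix:
  11001
  00000
  10001
Read columns: 101100000000101

101100000000101


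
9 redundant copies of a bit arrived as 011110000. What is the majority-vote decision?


Ones: 4 out of 9
Threshold: 5

0 (4/9 voted 1)


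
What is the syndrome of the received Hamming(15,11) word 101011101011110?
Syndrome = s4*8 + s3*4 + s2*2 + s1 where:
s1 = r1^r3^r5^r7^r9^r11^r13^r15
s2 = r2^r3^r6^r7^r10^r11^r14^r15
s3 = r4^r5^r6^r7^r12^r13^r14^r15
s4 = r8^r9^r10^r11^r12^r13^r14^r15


s1=1, s2=1, s3=0, s4=1

Syndrome = 11 (error at position 11)


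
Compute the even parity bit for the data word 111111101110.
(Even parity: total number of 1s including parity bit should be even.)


Number of 1s in data: 10
Parity bit: 0

0


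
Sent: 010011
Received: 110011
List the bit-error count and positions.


XOR: 100000

1 error(s) at position(s): 0


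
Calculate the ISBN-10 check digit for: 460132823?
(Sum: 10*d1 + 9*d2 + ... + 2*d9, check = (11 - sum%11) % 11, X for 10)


Weighted sum: 173
173 mod 11 = 8

Check digit: 3


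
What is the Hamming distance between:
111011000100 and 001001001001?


XOR: 110010001101
Count of 1s: 6

6


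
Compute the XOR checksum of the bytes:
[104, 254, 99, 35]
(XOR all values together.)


XOR chain: 104 ^ 254 ^ 99 ^ 35 = 214

214


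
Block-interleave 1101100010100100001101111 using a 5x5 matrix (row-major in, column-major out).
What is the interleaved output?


Matrix:
  11011
  00010
  10010
  00011
  01111
Read columns: 1010010001000011111110011

1010010001000011111110011


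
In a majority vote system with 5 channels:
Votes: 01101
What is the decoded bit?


Ones: 3 out of 5
Threshold: 3

1 (3/5 voted 1)


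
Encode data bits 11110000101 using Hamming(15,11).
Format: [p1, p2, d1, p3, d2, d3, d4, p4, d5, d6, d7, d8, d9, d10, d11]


Parity bits: p1=1, p2=0, p3=1, p4=0

101111100000101


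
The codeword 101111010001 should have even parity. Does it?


Number of 1s: 7

No, parity error (7 ones)


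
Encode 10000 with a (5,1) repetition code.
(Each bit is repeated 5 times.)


Each bit -> 5 copies

1111100000000000000000000


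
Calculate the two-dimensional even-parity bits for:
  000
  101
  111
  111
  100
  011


Row parities: 001110
Column parities: 010

Row P: 001110, Col P: 010, Corner: 1


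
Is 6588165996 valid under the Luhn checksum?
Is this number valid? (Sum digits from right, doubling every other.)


Luhn sum = 56
56 mod 10 = 6

Invalid (Luhn sum mod 10 = 6)


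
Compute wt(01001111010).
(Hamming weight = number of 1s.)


Counting 1s in 01001111010

6


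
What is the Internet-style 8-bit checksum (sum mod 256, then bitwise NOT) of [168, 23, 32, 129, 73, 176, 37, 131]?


Sum = 769 mod 256 = 1
Complement = 254

254


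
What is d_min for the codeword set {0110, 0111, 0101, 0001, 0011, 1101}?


Comparing all pairs, minimum distance: 1
Can detect 0 errors, correct 0 errors

1


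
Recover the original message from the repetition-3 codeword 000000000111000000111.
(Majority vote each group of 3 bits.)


Groups: 000, 000, 000, 111, 000, 000, 111
Majority votes: 0001001

0001001


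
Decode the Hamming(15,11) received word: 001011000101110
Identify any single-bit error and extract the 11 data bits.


Syndrome = 5: error at position 5

Data: 10100101110 (corrected bit 5)


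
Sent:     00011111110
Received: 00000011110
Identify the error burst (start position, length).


XOR: 00011100000

Burst at position 3, length 3


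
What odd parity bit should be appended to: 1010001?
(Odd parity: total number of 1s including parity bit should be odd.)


Number of 1s in data: 3
Parity bit: 0

0


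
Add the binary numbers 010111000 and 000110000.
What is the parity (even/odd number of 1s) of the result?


010111000 = 184
000110000 = 48
Sum = 232 = 11101000
1s count = 4

even parity (4 ones in 11101000)


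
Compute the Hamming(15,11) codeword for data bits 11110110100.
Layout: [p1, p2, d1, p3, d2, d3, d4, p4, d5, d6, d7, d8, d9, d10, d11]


Parity bits: p1=1, p2=1, p3=0, p4=1

111011110110100


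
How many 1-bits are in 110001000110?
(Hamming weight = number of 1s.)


Counting 1s in 110001000110

5


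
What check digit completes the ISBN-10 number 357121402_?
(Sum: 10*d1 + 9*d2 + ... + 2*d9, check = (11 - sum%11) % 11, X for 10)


Weighted sum: 175
175 mod 11 = 10

Check digit: 1


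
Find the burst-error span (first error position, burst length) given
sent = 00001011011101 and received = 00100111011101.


XOR: 00101100000000

Burst at position 2, length 4


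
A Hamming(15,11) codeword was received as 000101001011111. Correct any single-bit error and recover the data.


Syndrome = 0: no error detected

Data: 00101011111 (no errors)


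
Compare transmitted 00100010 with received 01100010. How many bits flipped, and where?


XOR: 01000000

1 error(s) at position(s): 1


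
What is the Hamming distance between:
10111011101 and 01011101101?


XOR: 11100110000
Count of 1s: 5

5


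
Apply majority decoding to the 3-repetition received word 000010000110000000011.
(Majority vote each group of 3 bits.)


Groups: 000, 010, 000, 110, 000, 000, 011
Majority votes: 0001001

0001001


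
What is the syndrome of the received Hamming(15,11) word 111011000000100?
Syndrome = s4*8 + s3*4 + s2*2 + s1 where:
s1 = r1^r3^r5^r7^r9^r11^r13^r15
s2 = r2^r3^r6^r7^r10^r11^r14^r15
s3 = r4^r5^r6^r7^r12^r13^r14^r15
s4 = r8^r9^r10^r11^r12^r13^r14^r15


s1=0, s2=1, s3=1, s4=1

Syndrome = 14 (error at position 14)


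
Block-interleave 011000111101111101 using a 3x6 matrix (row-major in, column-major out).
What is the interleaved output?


Matrix:
  011000
  111101
  111101
Read columns: 011111111011000011

011111111011000011


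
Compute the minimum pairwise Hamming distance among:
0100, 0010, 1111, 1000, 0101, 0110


Comparing all pairs, minimum distance: 1
Can detect 0 errors, correct 0 errors

1


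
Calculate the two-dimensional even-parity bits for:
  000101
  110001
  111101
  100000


Row parities: 0111
Column parities: 101001

Row P: 0111, Col P: 101001, Corner: 1


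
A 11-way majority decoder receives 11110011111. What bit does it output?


Ones: 9 out of 11
Threshold: 6

1 (9/11 voted 1)


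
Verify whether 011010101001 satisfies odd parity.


Number of 1s: 6

No, parity error (6 ones)


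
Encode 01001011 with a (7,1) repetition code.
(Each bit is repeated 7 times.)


Each bit -> 7 copies

00000001111111000000000000001111111000000011111111111111


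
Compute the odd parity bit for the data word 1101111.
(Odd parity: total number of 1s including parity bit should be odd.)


Number of 1s in data: 6
Parity bit: 1

1


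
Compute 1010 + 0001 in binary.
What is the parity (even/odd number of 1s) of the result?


1010 = 10
0001 = 1
Sum = 11 = 1011
1s count = 3

odd parity (3 ones in 1011)


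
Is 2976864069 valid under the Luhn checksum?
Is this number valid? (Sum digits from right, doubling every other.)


Luhn sum = 57
57 mod 10 = 7

Invalid (Luhn sum mod 10 = 7)


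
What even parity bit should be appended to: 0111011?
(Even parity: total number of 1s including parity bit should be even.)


Number of 1s in data: 5
Parity bit: 1

1


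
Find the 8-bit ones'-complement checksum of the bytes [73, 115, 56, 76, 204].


Sum = 524 mod 256 = 12
Complement = 243

243


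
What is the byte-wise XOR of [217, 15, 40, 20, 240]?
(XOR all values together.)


XOR chain: 217 ^ 15 ^ 40 ^ 20 ^ 240 = 26

26


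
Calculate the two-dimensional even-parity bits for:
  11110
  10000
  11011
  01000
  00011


Row parities: 01010
Column parities: 11110

Row P: 01010, Col P: 11110, Corner: 0


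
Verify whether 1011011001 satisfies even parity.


Number of 1s: 6

Yes, parity is correct (6 ones)


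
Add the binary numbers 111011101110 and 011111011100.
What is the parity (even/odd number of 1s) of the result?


111011101110 = 3822
011111011100 = 2012
Sum = 5834 = 1011011001010
1s count = 7

odd parity (7 ones in 1011011001010)


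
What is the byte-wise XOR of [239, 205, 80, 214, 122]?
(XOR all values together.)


XOR chain: 239 ^ 205 ^ 80 ^ 214 ^ 122 = 222

222


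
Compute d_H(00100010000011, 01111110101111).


XOR: 01011100101100
Count of 1s: 7

7


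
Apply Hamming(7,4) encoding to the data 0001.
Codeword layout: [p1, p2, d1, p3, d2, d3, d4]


Parity bits: p1=1, p2=1, p3=1

1101001


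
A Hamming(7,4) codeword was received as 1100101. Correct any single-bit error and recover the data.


Syndrome = 1: error at position 1

Data: 0101 (corrected bit 1)


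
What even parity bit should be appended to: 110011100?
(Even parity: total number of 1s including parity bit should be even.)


Number of 1s in data: 5
Parity bit: 1

1


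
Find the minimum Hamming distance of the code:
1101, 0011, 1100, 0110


Comparing all pairs, minimum distance: 1
Can detect 0 errors, correct 0 errors

1


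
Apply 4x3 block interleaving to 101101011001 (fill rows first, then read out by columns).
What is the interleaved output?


Matrix:
  101
  101
  011
  001
Read columns: 110000101111

110000101111


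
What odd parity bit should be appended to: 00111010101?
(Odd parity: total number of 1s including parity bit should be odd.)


Number of 1s in data: 6
Parity bit: 1

1


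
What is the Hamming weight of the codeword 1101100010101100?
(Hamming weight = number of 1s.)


Counting 1s in 1101100010101100

8


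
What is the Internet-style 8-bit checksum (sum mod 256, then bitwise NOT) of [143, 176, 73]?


Sum = 392 mod 256 = 136
Complement = 119

119


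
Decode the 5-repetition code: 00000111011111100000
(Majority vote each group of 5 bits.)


Groups: 00000, 11101, 11111, 00000
Majority votes: 0110

0110


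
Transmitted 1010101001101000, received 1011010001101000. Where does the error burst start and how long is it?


XOR: 0001111000000000

Burst at position 3, length 4


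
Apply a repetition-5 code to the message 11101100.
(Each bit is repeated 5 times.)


Each bit -> 5 copies

1111111111111110000011111111110000000000


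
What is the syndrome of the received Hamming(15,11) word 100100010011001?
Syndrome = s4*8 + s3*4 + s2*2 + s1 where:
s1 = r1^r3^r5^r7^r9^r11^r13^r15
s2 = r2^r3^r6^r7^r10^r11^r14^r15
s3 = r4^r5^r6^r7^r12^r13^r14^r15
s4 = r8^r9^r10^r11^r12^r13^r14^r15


s1=1, s2=0, s3=1, s4=0

Syndrome = 5 (error at position 5)


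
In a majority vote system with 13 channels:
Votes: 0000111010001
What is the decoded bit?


Ones: 5 out of 13
Threshold: 7

0 (5/13 voted 1)


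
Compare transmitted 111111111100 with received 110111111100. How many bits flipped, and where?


XOR: 001000000000

1 error(s) at position(s): 2


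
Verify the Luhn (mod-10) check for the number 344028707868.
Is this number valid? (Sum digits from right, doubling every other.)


Luhn sum = 59
59 mod 10 = 9

Invalid (Luhn sum mod 10 = 9)


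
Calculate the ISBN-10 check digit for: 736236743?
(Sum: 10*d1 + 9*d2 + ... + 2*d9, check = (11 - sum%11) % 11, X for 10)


Weighted sum: 253
253 mod 11 = 0

Check digit: 0


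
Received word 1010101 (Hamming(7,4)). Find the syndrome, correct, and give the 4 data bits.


Syndrome = 0: no error detected

Data: 1101 (no errors)


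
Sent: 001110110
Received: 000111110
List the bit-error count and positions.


XOR: 001001000

2 error(s) at position(s): 2, 5


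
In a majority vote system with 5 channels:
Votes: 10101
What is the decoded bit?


Ones: 3 out of 5
Threshold: 3

1 (3/5 voted 1)


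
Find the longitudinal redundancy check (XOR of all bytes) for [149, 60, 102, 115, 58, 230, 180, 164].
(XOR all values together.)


XOR chain: 149 ^ 60 ^ 102 ^ 115 ^ 58 ^ 230 ^ 180 ^ 164 = 112

112


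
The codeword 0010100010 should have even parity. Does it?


Number of 1s: 3

No, parity error (3 ones)


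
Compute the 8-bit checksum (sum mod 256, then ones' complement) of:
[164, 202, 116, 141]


Sum = 623 mod 256 = 111
Complement = 144

144


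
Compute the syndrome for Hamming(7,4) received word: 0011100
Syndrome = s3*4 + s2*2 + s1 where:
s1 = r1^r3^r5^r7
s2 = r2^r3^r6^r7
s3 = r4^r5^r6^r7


s1=0, s2=1, s3=0

Syndrome = 2 (error at position 2)


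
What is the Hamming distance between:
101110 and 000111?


XOR: 101001
Count of 1s: 3

3


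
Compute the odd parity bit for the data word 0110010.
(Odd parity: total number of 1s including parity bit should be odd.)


Number of 1s in data: 3
Parity bit: 0

0


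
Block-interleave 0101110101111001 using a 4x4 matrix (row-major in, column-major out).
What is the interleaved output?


Matrix:
  0101
  1101
  0111
  1001
Read columns: 0101111000101111

0101111000101111


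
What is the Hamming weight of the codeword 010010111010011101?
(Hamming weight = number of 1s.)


Counting 1s in 010010111010011101

10


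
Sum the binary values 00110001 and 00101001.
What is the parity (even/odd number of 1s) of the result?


00110001 = 49
00101001 = 41
Sum = 90 = 1011010
1s count = 4

even parity (4 ones in 1011010)


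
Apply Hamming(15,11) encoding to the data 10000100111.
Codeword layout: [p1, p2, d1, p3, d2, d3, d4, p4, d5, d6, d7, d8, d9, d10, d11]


Parity bits: p1=1, p2=0, p3=1, p4=0

101100000100111


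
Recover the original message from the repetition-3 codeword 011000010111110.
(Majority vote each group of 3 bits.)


Groups: 011, 000, 010, 111, 110
Majority votes: 10011

10011


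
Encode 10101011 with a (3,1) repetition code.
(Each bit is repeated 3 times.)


Each bit -> 3 copies

111000111000111000111111


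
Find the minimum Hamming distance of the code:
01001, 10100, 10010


Comparing all pairs, minimum distance: 2
Can detect 1 errors, correct 0 errors

2


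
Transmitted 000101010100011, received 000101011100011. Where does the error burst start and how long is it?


XOR: 000000001000000

Burst at position 8, length 1


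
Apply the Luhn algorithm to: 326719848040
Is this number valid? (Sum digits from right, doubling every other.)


Luhn sum = 55
55 mod 10 = 5

Invalid (Luhn sum mod 10 = 5)


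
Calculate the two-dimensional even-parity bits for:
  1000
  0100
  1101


Row parities: 111
Column parities: 0001

Row P: 111, Col P: 0001, Corner: 1


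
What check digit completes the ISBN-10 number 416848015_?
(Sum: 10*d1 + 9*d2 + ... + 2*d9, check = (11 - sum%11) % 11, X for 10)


Weighted sum: 230
230 mod 11 = 10

Check digit: 1


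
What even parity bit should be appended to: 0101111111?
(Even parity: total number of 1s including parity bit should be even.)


Number of 1s in data: 8
Parity bit: 0

0


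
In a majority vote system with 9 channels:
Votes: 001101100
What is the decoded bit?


Ones: 4 out of 9
Threshold: 5

0 (4/9 voted 1)


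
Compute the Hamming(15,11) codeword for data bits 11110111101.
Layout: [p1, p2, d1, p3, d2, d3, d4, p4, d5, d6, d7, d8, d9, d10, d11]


Parity bits: p1=0, p2=0, p3=0, p4=1

001011110111101


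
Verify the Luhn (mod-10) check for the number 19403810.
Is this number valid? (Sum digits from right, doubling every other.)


Luhn sum = 35
35 mod 10 = 5

Invalid (Luhn sum mod 10 = 5)


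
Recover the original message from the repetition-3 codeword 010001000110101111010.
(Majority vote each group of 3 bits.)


Groups: 010, 001, 000, 110, 101, 111, 010
Majority votes: 0001110

0001110


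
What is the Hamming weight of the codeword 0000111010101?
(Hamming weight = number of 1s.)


Counting 1s in 0000111010101

6


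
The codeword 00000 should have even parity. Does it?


Number of 1s: 0

Yes, parity is correct (0 ones)


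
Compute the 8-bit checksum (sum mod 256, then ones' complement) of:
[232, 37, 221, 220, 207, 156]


Sum = 1073 mod 256 = 49
Complement = 206

206


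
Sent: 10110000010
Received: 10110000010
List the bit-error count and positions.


XOR: 00000000000

0 errors (received matches sent)


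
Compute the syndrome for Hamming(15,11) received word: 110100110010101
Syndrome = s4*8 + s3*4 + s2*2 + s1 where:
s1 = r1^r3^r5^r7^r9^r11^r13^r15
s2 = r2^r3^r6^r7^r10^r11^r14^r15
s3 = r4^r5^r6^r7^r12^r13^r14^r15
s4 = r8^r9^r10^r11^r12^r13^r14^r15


s1=1, s2=0, s3=0, s4=0

Syndrome = 1 (error at position 1)


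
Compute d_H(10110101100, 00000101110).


XOR: 10110000010
Count of 1s: 4

4


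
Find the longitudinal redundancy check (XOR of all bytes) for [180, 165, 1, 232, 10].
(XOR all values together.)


XOR chain: 180 ^ 165 ^ 1 ^ 232 ^ 10 = 242

242


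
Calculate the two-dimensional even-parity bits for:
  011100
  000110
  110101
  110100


Row parities: 1001
Column parities: 011011

Row P: 1001, Col P: 011011, Corner: 0


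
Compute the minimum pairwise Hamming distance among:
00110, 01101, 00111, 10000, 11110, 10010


Comparing all pairs, minimum distance: 1
Can detect 0 errors, correct 0 errors

1


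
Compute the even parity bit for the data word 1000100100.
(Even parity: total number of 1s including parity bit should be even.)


Number of 1s in data: 3
Parity bit: 1

1


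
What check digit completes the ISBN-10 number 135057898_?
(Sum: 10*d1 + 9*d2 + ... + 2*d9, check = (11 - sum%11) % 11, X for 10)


Weighted sum: 217
217 mod 11 = 8

Check digit: 3


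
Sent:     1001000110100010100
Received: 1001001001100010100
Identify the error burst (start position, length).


XOR: 0000001111000000000

Burst at position 6, length 4


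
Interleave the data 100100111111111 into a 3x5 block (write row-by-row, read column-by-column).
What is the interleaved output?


Matrix:
  10010
  01111
  11111
Read columns: 101011011111011

101011011111011


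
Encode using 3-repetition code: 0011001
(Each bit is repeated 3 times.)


Each bit -> 3 copies

000000111111000000111


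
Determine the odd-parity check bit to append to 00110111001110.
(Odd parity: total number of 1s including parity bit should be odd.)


Number of 1s in data: 8
Parity bit: 1

1


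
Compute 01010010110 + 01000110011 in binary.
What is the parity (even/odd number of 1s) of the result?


01010010110 = 662
01000110011 = 563
Sum = 1225 = 10011001001
1s count = 5

odd parity (5 ones in 10011001001)


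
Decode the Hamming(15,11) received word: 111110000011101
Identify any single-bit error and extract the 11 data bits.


Syndrome = 4: error at position 4

Data: 11000011101 (corrected bit 4)


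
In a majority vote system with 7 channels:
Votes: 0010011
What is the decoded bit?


Ones: 3 out of 7
Threshold: 4

0 (3/7 voted 1)


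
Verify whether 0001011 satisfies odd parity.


Number of 1s: 3

Yes, parity is correct (3 ones)


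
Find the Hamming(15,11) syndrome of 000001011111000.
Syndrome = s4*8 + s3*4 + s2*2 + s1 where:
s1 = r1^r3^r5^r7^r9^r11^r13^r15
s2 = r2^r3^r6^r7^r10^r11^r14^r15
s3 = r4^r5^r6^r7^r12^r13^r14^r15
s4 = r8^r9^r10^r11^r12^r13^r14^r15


s1=0, s2=1, s3=0, s4=1

Syndrome = 10 (error at position 10)


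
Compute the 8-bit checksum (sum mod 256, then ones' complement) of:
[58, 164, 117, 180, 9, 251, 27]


Sum = 806 mod 256 = 38
Complement = 217

217


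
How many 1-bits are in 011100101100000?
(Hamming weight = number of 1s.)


Counting 1s in 011100101100000

6


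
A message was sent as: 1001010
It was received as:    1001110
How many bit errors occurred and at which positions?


XOR: 0000100

1 error(s) at position(s): 4


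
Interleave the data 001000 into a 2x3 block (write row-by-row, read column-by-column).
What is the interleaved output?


Matrix:
  001
  000
Read columns: 000010

000010


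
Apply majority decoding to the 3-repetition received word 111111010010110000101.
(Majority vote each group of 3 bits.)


Groups: 111, 111, 010, 010, 110, 000, 101
Majority votes: 1100101

1100101


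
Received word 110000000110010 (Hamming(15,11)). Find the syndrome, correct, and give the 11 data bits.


Syndrome = 12: error at position 12

Data: 00000111010 (corrected bit 12)


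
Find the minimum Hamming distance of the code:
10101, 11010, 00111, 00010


Comparing all pairs, minimum distance: 2
Can detect 1 errors, correct 0 errors

2


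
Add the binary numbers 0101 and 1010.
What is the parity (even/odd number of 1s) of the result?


0101 = 5
1010 = 10
Sum = 15 = 1111
1s count = 4

even parity (4 ones in 1111)


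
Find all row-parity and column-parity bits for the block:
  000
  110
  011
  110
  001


Row parities: 00001
Column parities: 010

Row P: 00001, Col P: 010, Corner: 1


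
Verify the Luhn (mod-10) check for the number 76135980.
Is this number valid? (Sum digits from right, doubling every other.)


Luhn sum = 33
33 mod 10 = 3

Invalid (Luhn sum mod 10 = 3)


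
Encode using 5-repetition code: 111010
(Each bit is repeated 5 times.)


Each bit -> 5 copies

111111111111111000001111100000


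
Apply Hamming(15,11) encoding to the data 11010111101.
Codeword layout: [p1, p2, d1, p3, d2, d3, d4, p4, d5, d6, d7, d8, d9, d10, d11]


Parity bits: p1=0, p2=1, p3=1, p4=1

011110110111101


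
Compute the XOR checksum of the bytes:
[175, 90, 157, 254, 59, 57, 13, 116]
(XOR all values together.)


XOR chain: 175 ^ 90 ^ 157 ^ 254 ^ 59 ^ 57 ^ 13 ^ 116 = 237

237


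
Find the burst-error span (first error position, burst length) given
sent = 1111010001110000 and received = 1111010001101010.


XOR: 0000000000011010

Burst at position 11, length 4


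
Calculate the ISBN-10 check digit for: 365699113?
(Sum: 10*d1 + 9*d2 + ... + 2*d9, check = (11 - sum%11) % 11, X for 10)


Weighted sum: 278
278 mod 11 = 3

Check digit: 8


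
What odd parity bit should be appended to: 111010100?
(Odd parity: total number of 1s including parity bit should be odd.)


Number of 1s in data: 5
Parity bit: 0

0


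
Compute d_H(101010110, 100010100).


XOR: 001000010
Count of 1s: 2

2


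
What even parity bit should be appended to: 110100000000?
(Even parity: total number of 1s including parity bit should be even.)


Number of 1s in data: 3
Parity bit: 1

1


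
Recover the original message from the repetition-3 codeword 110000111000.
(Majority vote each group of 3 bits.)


Groups: 110, 000, 111, 000
Majority votes: 1010

1010


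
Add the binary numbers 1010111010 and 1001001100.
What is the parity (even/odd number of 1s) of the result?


1010111010 = 698
1001001100 = 588
Sum = 1286 = 10100000110
1s count = 4

even parity (4 ones in 10100000110)


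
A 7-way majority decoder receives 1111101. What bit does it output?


Ones: 6 out of 7
Threshold: 4

1 (6/7 voted 1)


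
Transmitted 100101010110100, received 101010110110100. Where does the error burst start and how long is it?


XOR: 001111100000000

Burst at position 2, length 5


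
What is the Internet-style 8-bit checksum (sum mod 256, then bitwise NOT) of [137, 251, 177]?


Sum = 565 mod 256 = 53
Complement = 202

202


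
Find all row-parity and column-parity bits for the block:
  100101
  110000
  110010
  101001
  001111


Row parities: 10110
Column parities: 000001

Row P: 10110, Col P: 000001, Corner: 1


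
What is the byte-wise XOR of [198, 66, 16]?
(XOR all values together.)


XOR chain: 198 ^ 66 ^ 16 = 148

148


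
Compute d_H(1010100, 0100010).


XOR: 1110110
Count of 1s: 5

5


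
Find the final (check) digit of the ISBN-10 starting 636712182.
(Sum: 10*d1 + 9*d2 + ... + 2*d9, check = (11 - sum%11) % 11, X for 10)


Weighted sum: 232
232 mod 11 = 1

Check digit: X


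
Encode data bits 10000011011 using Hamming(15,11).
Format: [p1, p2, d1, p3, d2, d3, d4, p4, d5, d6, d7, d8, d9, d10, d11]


Parity bits: p1=1, p2=0, p3=1, p4=0

101100000011011


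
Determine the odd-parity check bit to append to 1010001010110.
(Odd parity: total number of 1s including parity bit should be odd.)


Number of 1s in data: 6
Parity bit: 1

1


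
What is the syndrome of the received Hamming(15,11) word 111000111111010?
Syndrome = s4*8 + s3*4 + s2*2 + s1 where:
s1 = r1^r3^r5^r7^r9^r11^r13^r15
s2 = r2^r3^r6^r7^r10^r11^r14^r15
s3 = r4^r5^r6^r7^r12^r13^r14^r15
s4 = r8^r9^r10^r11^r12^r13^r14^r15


s1=1, s2=0, s3=1, s4=0

Syndrome = 5 (error at position 5)


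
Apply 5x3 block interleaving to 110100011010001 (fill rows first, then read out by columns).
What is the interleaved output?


Matrix:
  110
  100
  011
  010
  001
Read columns: 110001011000101

110001011000101


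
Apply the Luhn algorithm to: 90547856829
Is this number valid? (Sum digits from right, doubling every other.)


Luhn sum = 65
65 mod 10 = 5

Invalid (Luhn sum mod 10 = 5)


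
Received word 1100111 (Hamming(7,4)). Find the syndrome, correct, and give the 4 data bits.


Syndrome = 7: error at position 7

Data: 0110 (corrected bit 7)


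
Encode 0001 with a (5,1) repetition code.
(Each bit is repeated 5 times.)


Each bit -> 5 copies

00000000000000011111


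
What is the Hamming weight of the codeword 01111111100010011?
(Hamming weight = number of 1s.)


Counting 1s in 01111111100010011

11


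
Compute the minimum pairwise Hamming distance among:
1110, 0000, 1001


Comparing all pairs, minimum distance: 2
Can detect 1 errors, correct 0 errors

2


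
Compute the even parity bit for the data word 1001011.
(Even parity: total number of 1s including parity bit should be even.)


Number of 1s in data: 4
Parity bit: 0

0


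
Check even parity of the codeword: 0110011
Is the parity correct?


Number of 1s: 4

Yes, parity is correct (4 ones)


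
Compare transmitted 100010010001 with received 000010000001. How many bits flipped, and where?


XOR: 100000010000

2 error(s) at position(s): 0, 7


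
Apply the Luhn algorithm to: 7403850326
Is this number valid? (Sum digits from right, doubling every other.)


Luhn sum = 37
37 mod 10 = 7

Invalid (Luhn sum mod 10 = 7)


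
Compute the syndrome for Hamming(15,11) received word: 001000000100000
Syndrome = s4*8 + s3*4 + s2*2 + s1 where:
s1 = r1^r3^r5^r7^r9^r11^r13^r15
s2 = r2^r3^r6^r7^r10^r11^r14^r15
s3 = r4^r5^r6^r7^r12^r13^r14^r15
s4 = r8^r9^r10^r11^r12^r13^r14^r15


s1=1, s2=0, s3=0, s4=1

Syndrome = 9 (error at position 9)


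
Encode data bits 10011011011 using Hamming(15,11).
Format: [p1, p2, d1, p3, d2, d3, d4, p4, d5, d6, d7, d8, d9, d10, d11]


Parity bits: p1=1, p2=1, p3=0, p4=1

111000111011011


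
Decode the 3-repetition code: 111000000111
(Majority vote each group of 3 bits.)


Groups: 111, 000, 000, 111
Majority votes: 1001

1001


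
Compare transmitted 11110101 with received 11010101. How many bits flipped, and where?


XOR: 00100000

1 error(s) at position(s): 2


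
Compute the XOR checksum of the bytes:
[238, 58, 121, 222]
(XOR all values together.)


XOR chain: 238 ^ 58 ^ 121 ^ 222 = 115

115


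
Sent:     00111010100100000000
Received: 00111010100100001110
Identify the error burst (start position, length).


XOR: 00000000000000001110

Burst at position 16, length 3


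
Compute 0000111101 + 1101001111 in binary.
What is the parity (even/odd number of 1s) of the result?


0000111101 = 61
1101001111 = 847
Sum = 908 = 1110001100
1s count = 5

odd parity (5 ones in 1110001100)


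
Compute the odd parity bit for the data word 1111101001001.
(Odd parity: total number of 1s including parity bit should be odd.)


Number of 1s in data: 8
Parity bit: 1

1


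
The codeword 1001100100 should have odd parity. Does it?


Number of 1s: 4

No, parity error (4 ones)


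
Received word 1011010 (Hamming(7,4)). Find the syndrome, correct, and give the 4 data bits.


Syndrome = 0: no error detected

Data: 1010 (no errors)


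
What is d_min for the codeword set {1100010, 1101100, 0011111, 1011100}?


Comparing all pairs, minimum distance: 2
Can detect 1 errors, correct 0 errors

2


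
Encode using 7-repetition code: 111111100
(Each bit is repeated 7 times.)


Each bit -> 7 copies

111111111111111111111111111111111111111111111111100000000000000


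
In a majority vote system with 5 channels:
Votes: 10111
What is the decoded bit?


Ones: 4 out of 5
Threshold: 3

1 (4/5 voted 1)


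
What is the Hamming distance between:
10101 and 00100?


XOR: 10001
Count of 1s: 2

2


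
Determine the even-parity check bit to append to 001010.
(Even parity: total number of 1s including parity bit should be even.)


Number of 1s in data: 2
Parity bit: 0

0


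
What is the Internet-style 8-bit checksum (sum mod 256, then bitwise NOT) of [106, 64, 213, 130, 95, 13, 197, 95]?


Sum = 913 mod 256 = 145
Complement = 110

110


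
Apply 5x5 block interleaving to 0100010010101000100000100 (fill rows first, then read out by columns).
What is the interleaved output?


Matrix:
  01000
  10010
  10100
  01000
  00100
Read columns: 0110010010001010100000000

0110010010001010100000000


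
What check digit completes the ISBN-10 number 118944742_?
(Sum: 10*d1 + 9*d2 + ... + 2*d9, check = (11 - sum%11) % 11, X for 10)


Weighted sum: 234
234 mod 11 = 3

Check digit: 8


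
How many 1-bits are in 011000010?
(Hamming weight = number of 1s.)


Counting 1s in 011000010

3


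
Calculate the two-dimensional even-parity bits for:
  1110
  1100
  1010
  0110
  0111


Row parities: 10001
Column parities: 1001

Row P: 10001, Col P: 1001, Corner: 0


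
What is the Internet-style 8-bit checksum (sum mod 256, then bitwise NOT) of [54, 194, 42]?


Sum = 290 mod 256 = 34
Complement = 221

221


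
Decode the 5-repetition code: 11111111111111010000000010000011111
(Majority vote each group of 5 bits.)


Groups: 11111, 11111, 11110, 10000, 00001, 00000, 11111
Majority votes: 1110001

1110001


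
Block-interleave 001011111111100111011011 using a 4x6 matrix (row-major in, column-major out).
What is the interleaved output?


Matrix:
  001011
  111111
  100111
  011011
Read columns: 011001011101011011111111

011001011101011011111111


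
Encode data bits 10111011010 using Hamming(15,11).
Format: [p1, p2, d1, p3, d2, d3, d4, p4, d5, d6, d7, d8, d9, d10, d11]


Parity bits: p1=0, p2=1, p3=0, p4=0

011001101011010


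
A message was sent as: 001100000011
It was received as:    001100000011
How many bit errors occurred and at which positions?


XOR: 000000000000

0 errors (received matches sent)


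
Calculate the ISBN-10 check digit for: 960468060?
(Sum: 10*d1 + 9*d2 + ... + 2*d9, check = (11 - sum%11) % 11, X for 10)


Weighted sum: 266
266 mod 11 = 2

Check digit: 9


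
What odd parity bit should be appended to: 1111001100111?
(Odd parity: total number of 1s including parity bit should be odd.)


Number of 1s in data: 9
Parity bit: 0

0


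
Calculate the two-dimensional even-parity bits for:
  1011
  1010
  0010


Row parities: 101
Column parities: 0011

Row P: 101, Col P: 0011, Corner: 0


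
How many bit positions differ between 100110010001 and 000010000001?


XOR: 100100010000
Count of 1s: 3

3


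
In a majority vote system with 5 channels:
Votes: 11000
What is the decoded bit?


Ones: 2 out of 5
Threshold: 3

0 (2/5 voted 1)


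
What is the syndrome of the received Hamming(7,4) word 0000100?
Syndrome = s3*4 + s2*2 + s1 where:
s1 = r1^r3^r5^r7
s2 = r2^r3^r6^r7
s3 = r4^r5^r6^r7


s1=1, s2=0, s3=1

Syndrome = 5 (error at position 5)


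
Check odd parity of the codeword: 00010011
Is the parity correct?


Number of 1s: 3

Yes, parity is correct (3 ones)


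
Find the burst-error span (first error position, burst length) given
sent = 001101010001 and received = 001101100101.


XOR: 000000110100

Burst at position 6, length 4


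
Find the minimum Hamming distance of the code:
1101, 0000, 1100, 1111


Comparing all pairs, minimum distance: 1
Can detect 0 errors, correct 0 errors

1


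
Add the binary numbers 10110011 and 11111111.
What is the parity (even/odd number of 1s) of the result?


10110011 = 179
11111111 = 255
Sum = 434 = 110110010
1s count = 5

odd parity (5 ones in 110110010)


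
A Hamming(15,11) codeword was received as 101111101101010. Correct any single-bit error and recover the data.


Syndrome = 3: error at position 3

Data: 01111101010 (corrected bit 3)


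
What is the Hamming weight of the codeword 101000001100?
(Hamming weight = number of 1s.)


Counting 1s in 101000001100

4


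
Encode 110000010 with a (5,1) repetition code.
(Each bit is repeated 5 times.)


Each bit -> 5 copies

111111111100000000000000000000000001111100000


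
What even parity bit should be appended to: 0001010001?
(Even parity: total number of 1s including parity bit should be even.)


Number of 1s in data: 3
Parity bit: 1

1


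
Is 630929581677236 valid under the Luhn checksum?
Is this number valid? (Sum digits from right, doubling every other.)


Luhn sum = 74
74 mod 10 = 4

Invalid (Luhn sum mod 10 = 4)


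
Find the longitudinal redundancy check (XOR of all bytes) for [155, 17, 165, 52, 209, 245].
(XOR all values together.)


XOR chain: 155 ^ 17 ^ 165 ^ 52 ^ 209 ^ 245 = 63

63


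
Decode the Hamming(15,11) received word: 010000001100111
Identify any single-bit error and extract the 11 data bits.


Syndrome = 13: error at position 13

Data: 00001100011 (corrected bit 13)


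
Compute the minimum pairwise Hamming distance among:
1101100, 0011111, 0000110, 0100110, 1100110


Comparing all pairs, minimum distance: 1
Can detect 0 errors, correct 0 errors

1


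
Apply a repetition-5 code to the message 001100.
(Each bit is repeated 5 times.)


Each bit -> 5 copies

000000000011111111110000000000


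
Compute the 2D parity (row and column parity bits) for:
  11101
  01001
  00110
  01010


Row parities: 0000
Column parities: 11000

Row P: 0000, Col P: 11000, Corner: 0


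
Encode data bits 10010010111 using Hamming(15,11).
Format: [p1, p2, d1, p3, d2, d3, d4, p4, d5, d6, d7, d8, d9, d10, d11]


Parity bits: p1=1, p2=1, p3=0, p4=0

111000100010111


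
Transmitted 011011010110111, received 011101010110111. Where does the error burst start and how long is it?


XOR: 000110000000000

Burst at position 3, length 2


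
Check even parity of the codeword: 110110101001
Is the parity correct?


Number of 1s: 7

No, parity error (7 ones)


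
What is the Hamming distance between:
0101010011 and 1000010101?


XOR: 1101000110
Count of 1s: 5

5


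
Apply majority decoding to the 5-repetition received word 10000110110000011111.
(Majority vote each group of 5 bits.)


Groups: 10000, 11011, 00000, 11111
Majority votes: 0101

0101


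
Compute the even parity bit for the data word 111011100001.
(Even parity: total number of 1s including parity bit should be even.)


Number of 1s in data: 7
Parity bit: 1

1


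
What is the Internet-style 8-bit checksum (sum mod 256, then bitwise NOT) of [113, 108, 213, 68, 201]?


Sum = 703 mod 256 = 191
Complement = 64

64


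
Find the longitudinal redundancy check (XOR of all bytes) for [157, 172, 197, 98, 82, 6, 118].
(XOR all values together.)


XOR chain: 157 ^ 172 ^ 197 ^ 98 ^ 82 ^ 6 ^ 118 = 180

180


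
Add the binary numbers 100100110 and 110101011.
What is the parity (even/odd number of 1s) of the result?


100100110 = 294
110101011 = 427
Sum = 721 = 1011010001
1s count = 5

odd parity (5 ones in 1011010001)


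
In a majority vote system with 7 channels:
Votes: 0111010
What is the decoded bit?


Ones: 4 out of 7
Threshold: 4

1 (4/7 voted 1)


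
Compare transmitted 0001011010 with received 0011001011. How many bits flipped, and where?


XOR: 0010010001

3 error(s) at position(s): 2, 5, 9


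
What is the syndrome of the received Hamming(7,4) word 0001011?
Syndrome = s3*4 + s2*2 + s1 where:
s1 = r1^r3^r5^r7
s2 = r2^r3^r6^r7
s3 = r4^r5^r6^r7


s1=1, s2=0, s3=1

Syndrome = 5 (error at position 5)


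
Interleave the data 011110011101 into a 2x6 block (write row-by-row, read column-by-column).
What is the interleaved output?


Matrix:
  011110
  011101
Read columns: 001111111001

001111111001


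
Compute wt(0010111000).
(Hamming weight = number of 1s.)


Counting 1s in 0010111000

4


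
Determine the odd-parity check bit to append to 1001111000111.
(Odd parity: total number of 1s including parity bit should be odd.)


Number of 1s in data: 8
Parity bit: 1

1


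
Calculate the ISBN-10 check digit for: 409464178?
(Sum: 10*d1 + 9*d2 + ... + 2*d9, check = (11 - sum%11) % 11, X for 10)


Weighted sum: 237
237 mod 11 = 6

Check digit: 5


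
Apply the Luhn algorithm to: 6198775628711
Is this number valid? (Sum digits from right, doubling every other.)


Luhn sum = 63
63 mod 10 = 3

Invalid (Luhn sum mod 10 = 3)


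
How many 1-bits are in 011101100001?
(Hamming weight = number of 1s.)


Counting 1s in 011101100001

6


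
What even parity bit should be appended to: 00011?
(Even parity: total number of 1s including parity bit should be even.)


Number of 1s in data: 2
Parity bit: 0

0


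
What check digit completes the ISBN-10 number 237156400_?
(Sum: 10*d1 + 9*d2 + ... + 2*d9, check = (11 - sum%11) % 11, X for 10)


Weighted sum: 186
186 mod 11 = 10

Check digit: 1


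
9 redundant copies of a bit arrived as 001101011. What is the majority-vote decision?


Ones: 5 out of 9
Threshold: 5

1 (5/9 voted 1)


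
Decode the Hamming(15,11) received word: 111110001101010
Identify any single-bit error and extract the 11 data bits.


Syndrome = 0: no error detected

Data: 11001101010 (no errors)


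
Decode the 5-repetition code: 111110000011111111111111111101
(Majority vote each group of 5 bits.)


Groups: 11111, 00000, 11111, 11111, 11111, 11101
Majority votes: 101111

101111


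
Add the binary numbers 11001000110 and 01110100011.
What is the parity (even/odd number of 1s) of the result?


11001000110 = 1606
01110100011 = 931
Sum = 2537 = 100111101001
1s count = 7

odd parity (7 ones in 100111101001)
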